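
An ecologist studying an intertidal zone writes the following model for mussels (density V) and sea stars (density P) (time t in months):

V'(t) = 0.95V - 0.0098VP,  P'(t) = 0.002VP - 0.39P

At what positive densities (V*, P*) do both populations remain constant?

V* ≈ 195, P* ≈ 96.9

Set dP/dt = 0 with P > 0: 0.002V - 0.39 = 0, so V* = 0.39/0.002 = 195.
Set dV/dt = 0 with V > 0: 0.95 - 0.0098P = 0, so P* = 0.95/0.0098 = 96.9.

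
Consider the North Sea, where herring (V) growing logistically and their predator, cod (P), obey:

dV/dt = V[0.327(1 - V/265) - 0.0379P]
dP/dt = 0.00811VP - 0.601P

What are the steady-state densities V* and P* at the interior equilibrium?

V* ≈ 74.1, P* ≈ 6.22

From dP/dt = 0 with P > 0: 0.00811V* = 0.601, so V* = 74.1.
Substitute into dV/dt = 0: 0.327(1 - 74.1/265) = 0.0379P*.
The bracket is 0.72, giving P* = 0.236/0.0379 = 6.22.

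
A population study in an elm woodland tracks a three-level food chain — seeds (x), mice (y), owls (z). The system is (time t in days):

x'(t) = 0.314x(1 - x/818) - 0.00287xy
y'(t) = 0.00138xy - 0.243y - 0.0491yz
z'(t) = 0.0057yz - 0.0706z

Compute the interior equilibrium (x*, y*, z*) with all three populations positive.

From dz/dt = 0: 0.0057y* = 0.0706, so y* = 12.4.
From dx/dt = 0: 0.314(1 - x*/818) = 0.00287·12.4, giving x* = 818·(1 - 0.113) = 725.
From dy/dt = 0: 0.00138·725 - 0.243 = 0.0491z*, so z* = 0.758/0.0491 = 15.4.

x* ≈ 725, y* ≈ 12.4, z* ≈ 15.4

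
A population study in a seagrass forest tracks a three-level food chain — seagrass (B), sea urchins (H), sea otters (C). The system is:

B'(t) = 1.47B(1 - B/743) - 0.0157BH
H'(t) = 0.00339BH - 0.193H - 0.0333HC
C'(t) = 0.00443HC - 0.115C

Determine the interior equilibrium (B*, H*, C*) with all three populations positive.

From dC/dt = 0: 0.00443H* = 0.115, so H* = 26.
From dB/dt = 0: 1.47(1 - B*/743) = 0.0157·26, giving B* = 743·(1 - 0.277) = 537.
From dH/dt = 0: 0.00339·537 - 0.193 = 0.0333C*, so C* = 1.63/0.0333 = 48.9.

B* ≈ 537, H* ≈ 26, C* ≈ 48.9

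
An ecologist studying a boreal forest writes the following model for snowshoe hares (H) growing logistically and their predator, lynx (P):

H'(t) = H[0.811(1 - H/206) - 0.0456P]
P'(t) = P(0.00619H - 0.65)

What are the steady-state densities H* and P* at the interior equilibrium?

From dP/dt = 0 with P > 0: 0.00619H* = 0.65, so H* = 105.
Substitute into dH/dt = 0: 0.811(1 - 105/206) = 0.0456P*.
The bracket is 0.49, giving P* = 0.398/0.0456 = 8.72.

H* ≈ 105, P* ≈ 8.72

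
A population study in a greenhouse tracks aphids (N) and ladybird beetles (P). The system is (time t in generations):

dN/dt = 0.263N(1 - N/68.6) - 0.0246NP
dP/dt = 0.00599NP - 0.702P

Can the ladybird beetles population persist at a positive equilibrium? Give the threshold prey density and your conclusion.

Threshold N = 117; K < 117, so no, the predator goes extinct.

The predator equation gives dP/dt > 0 only when N > 0.702/0.00599 = 117.
Without the predator, N → K = 68.6. Since 68.6 < 117, the predator cannot invade.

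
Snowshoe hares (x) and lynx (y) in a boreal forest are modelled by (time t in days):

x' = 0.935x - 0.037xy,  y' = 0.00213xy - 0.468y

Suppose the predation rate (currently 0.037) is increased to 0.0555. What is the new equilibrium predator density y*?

At the interior fixed point, setting dx/dt = 0 with x > 0 fixes y* = (prey growth rate)/(xy coefficient) — independent of the other coefficients.
With the change, y* = 0.935/0.0555 = 16.8; it falls from 25.3.

y* ≈ 16.8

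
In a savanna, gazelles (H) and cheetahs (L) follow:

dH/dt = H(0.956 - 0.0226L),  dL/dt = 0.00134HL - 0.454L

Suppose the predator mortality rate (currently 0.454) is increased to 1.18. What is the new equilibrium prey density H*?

H* ≈ 881

At the interior fixed point, setting dL/dt = 0 with L > 0 fixes H* = (predator death rate)/(HL coefficient) — independent of the other coefficients.
With the change, H* = 1.18/0.00134 = 881; it rises from 339.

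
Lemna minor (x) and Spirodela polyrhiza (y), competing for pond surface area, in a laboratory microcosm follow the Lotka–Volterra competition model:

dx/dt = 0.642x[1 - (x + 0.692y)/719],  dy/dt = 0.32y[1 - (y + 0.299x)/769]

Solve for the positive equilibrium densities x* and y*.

Setting both brackets to zero gives the nullclines x + 0.692y = 719 and 0.299x + y = 769.
Substituting y = 769 - 0.299x into the first: x(1 - 0.692·0.299) = 719 - 0.692·769.
So x* = 187/0.793 = 236, and then y* = 769 - 0.299·236 = 699.

x* ≈ 236, y* ≈ 699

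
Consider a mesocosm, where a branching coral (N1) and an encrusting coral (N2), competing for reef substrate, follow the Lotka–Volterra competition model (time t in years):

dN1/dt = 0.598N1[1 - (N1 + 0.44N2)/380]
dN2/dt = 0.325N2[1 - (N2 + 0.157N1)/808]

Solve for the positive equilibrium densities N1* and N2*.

N1* ≈ 26.3, N2* ≈ 804

Setting both brackets to zero gives the nullclines N1 + 0.44N2 = 380 and 0.157N1 + N2 = 808.
Substituting N2 = 808 - 0.157N1 into the first: N1(1 - 0.44·0.157) = 380 - 0.44·808.
So N1* = 24.5/0.931 = 26.3, and then N2* = 808 - 0.157·26.3 = 804.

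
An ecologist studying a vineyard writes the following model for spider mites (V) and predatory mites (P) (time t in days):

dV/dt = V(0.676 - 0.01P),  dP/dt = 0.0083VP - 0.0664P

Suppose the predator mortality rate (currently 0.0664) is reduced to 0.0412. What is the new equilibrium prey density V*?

At the interior fixed point, setting dP/dt = 0 with P > 0 fixes V* = (predator death rate)/(VP coefficient) — independent of the other coefficients.
With the change, V* = 0.0412/0.0083 = 4.96; it falls from 8.

V* ≈ 4.96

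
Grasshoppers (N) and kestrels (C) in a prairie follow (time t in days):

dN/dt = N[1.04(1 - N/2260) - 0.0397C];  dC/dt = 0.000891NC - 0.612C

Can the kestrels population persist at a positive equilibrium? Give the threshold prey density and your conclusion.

The predator equation gives dC/dt > 0 only when N > 0.612/0.000891 = 687.
Without the predator, N → K = 2260. Since 2260 > 687, the predator can invade and persist.

Threshold N = 687; K > 687, so yes, the predator persists.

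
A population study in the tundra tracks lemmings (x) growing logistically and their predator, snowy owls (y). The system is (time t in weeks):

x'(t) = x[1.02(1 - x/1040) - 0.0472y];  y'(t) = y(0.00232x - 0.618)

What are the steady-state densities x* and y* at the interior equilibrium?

From dy/dt = 0 with y > 0: 0.00232x* = 0.618, so x* = 266.
Substitute into dx/dt = 0: 1.02(1 - 266/1040) = 0.0472y*.
The bracket is 0.744, giving y* = 0.759/0.0472 = 16.1.

x* ≈ 266, y* ≈ 16.1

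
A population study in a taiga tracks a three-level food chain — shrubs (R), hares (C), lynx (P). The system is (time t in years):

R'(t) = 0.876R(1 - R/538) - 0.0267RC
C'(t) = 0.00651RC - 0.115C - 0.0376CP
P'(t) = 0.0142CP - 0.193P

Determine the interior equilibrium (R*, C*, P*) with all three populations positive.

R* ≈ 315, C* ≈ 13.6, P* ≈ 51.5

From dP/dt = 0: 0.0142C* = 0.193, so C* = 13.6.
From dR/dt = 0: 0.876(1 - R*/538) = 0.0267·13.6, giving R* = 538·(1 - 0.414) = 315.
From dC/dt = 0: 0.00651·315 - 0.115 = 0.0376P*, so P* = 1.94/0.0376 = 51.5.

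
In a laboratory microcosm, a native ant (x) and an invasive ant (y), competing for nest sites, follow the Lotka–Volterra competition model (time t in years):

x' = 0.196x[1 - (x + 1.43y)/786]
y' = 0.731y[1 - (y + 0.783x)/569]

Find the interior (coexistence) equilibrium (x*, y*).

x* ≈ 231, y* ≈ 388

Setting both brackets to zero gives the nullclines x + 1.43y = 786 and 0.783x + y = 569.
Substituting y = 569 - 0.783x into the first: x(1 - 1.43·0.783) = 786 - 1.43·569.
So x* = -27.7/-0.12 = 231, and then y* = 569 - 0.783·231 = 388.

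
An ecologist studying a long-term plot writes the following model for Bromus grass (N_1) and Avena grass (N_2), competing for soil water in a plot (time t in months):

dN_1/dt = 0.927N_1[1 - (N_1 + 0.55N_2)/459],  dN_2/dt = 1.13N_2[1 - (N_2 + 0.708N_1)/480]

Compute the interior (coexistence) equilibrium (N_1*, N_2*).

Setting both brackets to zero gives the nullclines N_1 + 0.55N_2 = 459 and 0.708N_1 + N_2 = 480.
Substituting N_2 = 480 - 0.708N_1 into the first: N_1(1 - 0.55·0.708) = 459 - 0.55·480.
So N_1* = 195/0.611 = 319, and then N_2* = 480 - 0.708·319 = 254.

N_1* ≈ 319, N_2* ≈ 254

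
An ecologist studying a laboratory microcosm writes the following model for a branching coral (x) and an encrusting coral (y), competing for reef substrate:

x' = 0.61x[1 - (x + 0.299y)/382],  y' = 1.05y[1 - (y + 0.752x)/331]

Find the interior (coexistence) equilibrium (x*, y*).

x* ≈ 365, y* ≈ 56.4

Setting both brackets to zero gives the nullclines x + 0.299y = 382 and 0.752x + y = 331.
Substituting y = 331 - 0.752x into the first: x(1 - 0.299·0.752) = 382 - 0.299·331.
So x* = 283/0.775 = 365, and then y* = 331 - 0.752·365 = 56.4.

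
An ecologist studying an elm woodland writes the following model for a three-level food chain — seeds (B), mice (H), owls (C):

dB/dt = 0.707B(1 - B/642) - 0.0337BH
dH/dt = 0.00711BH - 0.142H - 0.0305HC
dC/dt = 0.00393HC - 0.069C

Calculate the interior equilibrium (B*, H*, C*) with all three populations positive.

B* ≈ 105, H* ≈ 17.6, C* ≈ 19.8

From dC/dt = 0: 0.00393H* = 0.069, so H* = 17.6.
From dB/dt = 0: 0.707(1 - B*/642) = 0.0337·17.6, giving B* = 642·(1 - 0.837) = 105.
From dH/dt = 0: 0.00711·105 - 0.142 = 0.0305C*, so C* = 0.603/0.0305 = 19.8.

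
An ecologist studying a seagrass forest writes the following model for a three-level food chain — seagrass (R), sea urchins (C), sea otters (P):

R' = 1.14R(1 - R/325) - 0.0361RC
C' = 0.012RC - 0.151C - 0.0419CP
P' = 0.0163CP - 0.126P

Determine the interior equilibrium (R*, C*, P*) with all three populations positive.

R* ≈ 245, C* ≈ 7.73, P* ≈ 66.7

From dP/dt = 0: 0.0163C* = 0.126, so C* = 7.73.
From dR/dt = 0: 1.14(1 - R*/325) = 0.0361·7.73, giving R* = 325·(1 - 0.245) = 245.
From dC/dt = 0: 0.012·245 - 0.151 = 0.0419P*, so P* = 2.79/0.0419 = 66.7.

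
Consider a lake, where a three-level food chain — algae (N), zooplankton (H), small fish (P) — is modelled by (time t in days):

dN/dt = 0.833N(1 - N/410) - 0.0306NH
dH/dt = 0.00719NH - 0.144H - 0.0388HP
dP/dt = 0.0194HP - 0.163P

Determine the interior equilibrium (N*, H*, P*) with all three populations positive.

N* ≈ 283, H* ≈ 8.4, P* ≈ 48.8

From dP/dt = 0: 0.0194H* = 0.163, so H* = 8.4.
From dN/dt = 0: 0.833(1 - N*/410) = 0.0306·8.4, giving N* = 410·(1 - 0.309) = 283.
From dH/dt = 0: 0.00719·283 - 0.144 = 0.0388P*, so P* = 1.89/0.0388 = 48.8.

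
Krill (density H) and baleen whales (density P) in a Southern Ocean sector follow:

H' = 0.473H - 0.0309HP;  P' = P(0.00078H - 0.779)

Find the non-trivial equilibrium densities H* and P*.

H* ≈ 999, P* ≈ 15.3

Set dP/dt = 0 with P > 0: 0.00078H - 0.779 = 0, so H* = 0.779/0.00078 = 999.
Set dH/dt = 0 with H > 0: 0.473 - 0.0309P = 0, so P* = 0.473/0.0309 = 15.3.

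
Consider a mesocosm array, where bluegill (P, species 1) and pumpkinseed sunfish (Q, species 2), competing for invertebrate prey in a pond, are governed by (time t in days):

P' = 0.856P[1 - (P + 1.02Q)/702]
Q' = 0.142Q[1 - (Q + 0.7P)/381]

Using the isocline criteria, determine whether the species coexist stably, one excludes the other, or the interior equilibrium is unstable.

species 1 excludes species 2

Compare the nullcline intercepts: K1/α12 = 702/1.02 = 688 > K2 = 381; K2/α21 = 381/0.7 = 544 < K1 = 702.
Since the inequalities point opposite ways, species 1 can invade but species 2 cannot.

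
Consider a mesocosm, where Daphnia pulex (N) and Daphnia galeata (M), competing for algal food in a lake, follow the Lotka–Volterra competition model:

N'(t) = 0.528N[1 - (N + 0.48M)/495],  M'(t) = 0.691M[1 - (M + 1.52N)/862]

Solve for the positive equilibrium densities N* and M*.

Setting both brackets to zero gives the nullclines N + 0.48M = 495 and 1.52N + M = 862.
Substituting M = 862 - 1.52N into the first: N(1 - 0.48·1.52) = 495 - 0.48·862.
So N* = 81.2/0.27 = 300, and then M* = 862 - 1.52·300 = 405.

N* ≈ 300, M* ≈ 405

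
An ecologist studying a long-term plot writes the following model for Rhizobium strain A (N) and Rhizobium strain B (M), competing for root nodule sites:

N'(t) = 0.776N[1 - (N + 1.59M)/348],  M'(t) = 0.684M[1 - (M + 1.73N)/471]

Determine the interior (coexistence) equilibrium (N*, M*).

Setting both brackets to zero gives the nullclines N + 1.59M = 348 and 1.73N + M = 471.
Substituting M = 471 - 1.73N into the first: N(1 - 1.59·1.73) = 348 - 1.59·471.
So N* = -401/-1.75 = 229, and then M* = 471 - 1.73·229 = 74.9.

N* ≈ 229, M* ≈ 74.9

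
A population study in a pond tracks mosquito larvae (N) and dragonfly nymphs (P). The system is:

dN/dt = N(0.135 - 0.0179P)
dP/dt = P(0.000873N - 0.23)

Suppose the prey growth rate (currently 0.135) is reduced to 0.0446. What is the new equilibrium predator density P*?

At the interior fixed point, setting dN/dt = 0 with N > 0 fixes P* = (prey growth rate)/(NP coefficient) — independent of the other coefficients.
With the change, P* = 0.0446/0.0179 = 2.49; it falls from 7.54.

P* ≈ 2.49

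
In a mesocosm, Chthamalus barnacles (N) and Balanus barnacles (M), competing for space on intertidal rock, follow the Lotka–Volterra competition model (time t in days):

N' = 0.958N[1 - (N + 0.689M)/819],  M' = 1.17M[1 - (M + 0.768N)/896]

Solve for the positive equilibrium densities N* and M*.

Setting both brackets to zero gives the nullclines N + 0.689M = 819 and 0.768N + M = 896.
Substituting M = 896 - 0.768N into the first: N(1 - 0.689·0.768) = 819 - 0.689·896.
So N* = 202/0.471 = 428, and then M* = 896 - 0.768·428 = 567.

N* ≈ 428, M* ≈ 567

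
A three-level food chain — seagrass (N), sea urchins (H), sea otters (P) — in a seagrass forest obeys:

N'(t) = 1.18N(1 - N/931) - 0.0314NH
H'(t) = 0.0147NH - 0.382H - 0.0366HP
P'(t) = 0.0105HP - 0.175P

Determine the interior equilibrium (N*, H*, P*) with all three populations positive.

N* ≈ 518, H* ≈ 16.7, P* ≈ 198

From dP/dt = 0: 0.0105H* = 0.175, so H* = 16.7.
From dN/dt = 0: 1.18(1 - N*/931) = 0.0314·16.7, giving N* = 931·(1 - 0.444) = 518.
From dH/dt = 0: 0.0147·518 - 0.382 = 0.0366P*, so P* = 7.23/0.0366 = 198.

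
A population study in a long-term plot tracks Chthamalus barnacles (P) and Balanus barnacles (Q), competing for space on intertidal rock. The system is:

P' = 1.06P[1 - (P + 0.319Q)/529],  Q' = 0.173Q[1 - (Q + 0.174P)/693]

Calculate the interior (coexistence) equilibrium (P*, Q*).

Setting both brackets to zero gives the nullclines P + 0.319Q = 529 and 0.174P + Q = 693.
Substituting Q = 693 - 0.174P into the first: P(1 - 0.319·0.174) = 529 - 0.319·693.
So P* = 308/0.944 = 326, and then Q* = 693 - 0.174·326 = 636.

P* ≈ 326, Q* ≈ 636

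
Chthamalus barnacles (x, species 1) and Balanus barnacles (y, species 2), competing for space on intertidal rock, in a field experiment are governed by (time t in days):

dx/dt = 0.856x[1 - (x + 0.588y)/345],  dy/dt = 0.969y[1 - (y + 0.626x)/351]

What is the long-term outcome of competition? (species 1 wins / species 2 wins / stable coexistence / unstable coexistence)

Compare the nullcline intercepts: K1/α12 = 345/0.588 = 587 > K2 = 351; K2/α21 = 351/0.626 = 561 > K1 = 345.
Since both inequalities hold, each species can invade when rare, so the interior equilibrium is stable.

stable coexistence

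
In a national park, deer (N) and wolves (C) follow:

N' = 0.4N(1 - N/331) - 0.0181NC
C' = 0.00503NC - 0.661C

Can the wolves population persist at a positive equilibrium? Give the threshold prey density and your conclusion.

Threshold N = 131; K > 131, so yes, the predator persists.

The predator equation gives dC/dt > 0 only when N > 0.661/0.00503 = 131.
Without the predator, N → K = 331. Since 331 > 131, the predator can invade and persist.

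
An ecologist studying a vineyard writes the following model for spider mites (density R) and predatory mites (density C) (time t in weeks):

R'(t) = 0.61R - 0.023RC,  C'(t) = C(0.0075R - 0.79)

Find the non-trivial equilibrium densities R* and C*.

R* ≈ 105, C* ≈ 26.5

Set dC/dt = 0 with C > 0: 0.0075R - 0.79 = 0, so R* = 0.79/0.0075 = 105.
Set dR/dt = 0 with R > 0: 0.61 - 0.023C = 0, so C* = 0.61/0.023 = 26.5.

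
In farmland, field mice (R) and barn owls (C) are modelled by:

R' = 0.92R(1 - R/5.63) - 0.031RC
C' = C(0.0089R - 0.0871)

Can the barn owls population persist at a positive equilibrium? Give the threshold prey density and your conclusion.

Threshold R = 9.79; K < 9.79, so no, the predator goes extinct.

The predator equation gives dC/dt > 0 only when R > 0.0871/0.0089 = 9.79.
Without the predator, R → K = 5.63. Since 5.63 < 9.79, the predator cannot invade.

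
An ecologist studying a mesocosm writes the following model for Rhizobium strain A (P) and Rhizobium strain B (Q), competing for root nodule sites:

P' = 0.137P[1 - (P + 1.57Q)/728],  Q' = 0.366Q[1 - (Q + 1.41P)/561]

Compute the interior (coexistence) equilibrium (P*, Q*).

P* ≈ 126, Q* ≈ 384

Setting both brackets to zero gives the nullclines P + 1.57Q = 728 and 1.41P + Q = 561.
Substituting Q = 561 - 1.41P into the first: P(1 - 1.57·1.41) = 728 - 1.57·561.
So P* = -153/-1.21 = 126, and then Q* = 561 - 1.41·126 = 384.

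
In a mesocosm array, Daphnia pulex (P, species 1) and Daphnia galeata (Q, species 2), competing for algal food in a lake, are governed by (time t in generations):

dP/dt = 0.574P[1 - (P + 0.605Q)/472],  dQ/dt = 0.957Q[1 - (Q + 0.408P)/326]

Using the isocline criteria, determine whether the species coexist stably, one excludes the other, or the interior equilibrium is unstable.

stable coexistence

Compare the nullcline intercepts: K1/α12 = 472/0.605 = 780 > K2 = 326; K2/α21 = 326/0.408 = 799 > K1 = 472.
Since both inequalities hold, each species can invade when rare, so the interior equilibrium is stable.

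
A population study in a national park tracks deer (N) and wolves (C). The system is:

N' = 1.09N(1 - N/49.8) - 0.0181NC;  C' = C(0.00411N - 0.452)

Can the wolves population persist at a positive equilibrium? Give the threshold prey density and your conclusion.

Threshold N = 110; K < 110, so no, the predator goes extinct.

The predator equation gives dC/dt > 0 only when N > 0.452/0.00411 = 110.
Without the predator, N → K = 49.8. Since 49.8 < 110, the predator cannot invade.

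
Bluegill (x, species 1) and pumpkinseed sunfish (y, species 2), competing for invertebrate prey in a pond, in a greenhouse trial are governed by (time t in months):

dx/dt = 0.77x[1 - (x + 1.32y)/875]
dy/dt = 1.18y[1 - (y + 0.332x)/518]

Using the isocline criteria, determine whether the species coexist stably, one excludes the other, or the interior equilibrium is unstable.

stable coexistence

Compare the nullcline intercepts: K1/α12 = 875/1.32 = 663 > K2 = 518; K2/α21 = 518/0.332 = 1560 > K1 = 875.
Since both inequalities hold, each species can invade when rare, so the interior equilibrium is stable.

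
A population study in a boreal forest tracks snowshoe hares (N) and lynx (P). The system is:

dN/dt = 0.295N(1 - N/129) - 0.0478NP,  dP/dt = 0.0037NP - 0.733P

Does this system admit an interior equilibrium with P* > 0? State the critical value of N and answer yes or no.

Threshold N = 198; K < 198, so no, the predator goes extinct.

The predator equation gives dP/dt > 0 only when N > 0.733/0.0037 = 198.
Without the predator, N → K = 129. Since 129 < 198, the predator cannot invade.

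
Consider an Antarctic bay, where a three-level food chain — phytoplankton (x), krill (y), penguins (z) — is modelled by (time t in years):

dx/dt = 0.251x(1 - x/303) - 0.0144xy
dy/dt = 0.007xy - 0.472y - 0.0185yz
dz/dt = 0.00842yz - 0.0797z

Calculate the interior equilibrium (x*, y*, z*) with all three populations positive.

From dz/dt = 0: 0.00842y* = 0.0797, so y* = 9.47.
From dx/dt = 0: 0.251(1 - x*/303) = 0.0144·9.47, giving x* = 303·(1 - 0.543) = 138.
From dy/dt = 0: 0.007·138 - 0.472 = 0.0185z*, so z* = 0.497/0.0185 = 26.9.

x* ≈ 138, y* ≈ 9.47, z* ≈ 26.9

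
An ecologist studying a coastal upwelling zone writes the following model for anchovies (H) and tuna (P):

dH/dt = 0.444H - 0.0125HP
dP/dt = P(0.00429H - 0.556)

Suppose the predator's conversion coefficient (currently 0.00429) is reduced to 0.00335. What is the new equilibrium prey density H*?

At the interior fixed point, setting dP/dt = 0 with P > 0 fixes H* = (predator death rate)/(HP coefficient) — independent of the other coefficients.
With the change, H* = 0.556/0.00335 = 166; it rises from 130.

H* ≈ 166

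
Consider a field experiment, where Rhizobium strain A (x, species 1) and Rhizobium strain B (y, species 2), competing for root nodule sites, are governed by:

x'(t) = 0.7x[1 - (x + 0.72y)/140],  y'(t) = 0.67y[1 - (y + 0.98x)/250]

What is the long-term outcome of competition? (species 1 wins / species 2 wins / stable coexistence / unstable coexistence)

species 2 excludes species 1

Compare the nullcline intercepts: K1/α12 = 140/0.72 = 194 < K2 = 250; K2/α21 = 250/0.98 = 255 > K1 = 140.
Since the inequalities point opposite ways, species 2 can invade but species 1 cannot.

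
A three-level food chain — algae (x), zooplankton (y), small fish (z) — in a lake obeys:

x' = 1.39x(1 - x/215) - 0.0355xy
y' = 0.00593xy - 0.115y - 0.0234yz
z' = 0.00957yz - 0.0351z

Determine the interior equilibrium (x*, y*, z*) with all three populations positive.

From dz/dt = 0: 0.00957y* = 0.0351, so y* = 3.67.
From dx/dt = 0: 1.39(1 - x*/215) = 0.0355·3.67, giving x* = 215·(1 - 0.0937) = 195.
From dy/dt = 0: 0.00593·195 - 0.115 = 0.0234z*, so z* = 1.04/0.0234 = 44.5.

x* ≈ 195, y* ≈ 3.67, z* ≈ 44.5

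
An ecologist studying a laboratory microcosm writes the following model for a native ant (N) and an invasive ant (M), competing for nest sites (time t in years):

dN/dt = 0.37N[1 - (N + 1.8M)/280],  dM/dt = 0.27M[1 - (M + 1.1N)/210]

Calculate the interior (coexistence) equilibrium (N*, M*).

Setting both brackets to zero gives the nullclines N + 1.8M = 280 and 1.1N + M = 210.
Substituting M = 210 - 1.1N into the first: N(1 - 1.8·1.1) = 280 - 1.8·210.
So N* = -98/-0.98 = 100, and then M* = 210 - 1.1·100 = 100.

N* ≈ 100, M* ≈ 100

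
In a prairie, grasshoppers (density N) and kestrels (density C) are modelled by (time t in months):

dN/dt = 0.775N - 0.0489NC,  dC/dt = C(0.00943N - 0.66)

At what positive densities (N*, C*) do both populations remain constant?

N* ≈ 70, C* ≈ 15.8

Set dC/dt = 0 with C > 0: 0.00943N - 0.66 = 0, so N* = 0.66/0.00943 = 70.
Set dN/dt = 0 with N > 0: 0.775 - 0.0489C = 0, so C* = 0.775/0.0489 = 15.8.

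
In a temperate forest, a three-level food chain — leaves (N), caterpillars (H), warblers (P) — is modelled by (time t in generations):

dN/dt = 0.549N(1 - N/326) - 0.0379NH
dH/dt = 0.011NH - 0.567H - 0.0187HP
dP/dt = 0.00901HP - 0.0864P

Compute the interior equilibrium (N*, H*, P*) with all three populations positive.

N* ≈ 110, H* ≈ 9.59, P* ≈ 34.5

From dP/dt = 0: 0.00901H* = 0.0864, so H* = 9.59.
From dN/dt = 0: 0.549(1 - N*/326) = 0.0379·9.59, giving N* = 326·(1 - 0.662) = 110.
From dH/dt = 0: 0.011·110 - 0.567 = 0.0187P*, so P* = 0.645/0.0187 = 34.5.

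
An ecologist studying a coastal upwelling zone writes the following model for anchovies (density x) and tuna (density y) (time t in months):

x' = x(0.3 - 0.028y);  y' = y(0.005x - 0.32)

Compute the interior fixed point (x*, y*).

x* ≈ 64, y* ≈ 10.7

Set dy/dt = 0 with y > 0: 0.005x - 0.32 = 0, so x* = 0.32/0.005 = 64.
Set dx/dt = 0 with x > 0: 0.3 - 0.028y = 0, so y* = 0.3/0.028 = 10.7.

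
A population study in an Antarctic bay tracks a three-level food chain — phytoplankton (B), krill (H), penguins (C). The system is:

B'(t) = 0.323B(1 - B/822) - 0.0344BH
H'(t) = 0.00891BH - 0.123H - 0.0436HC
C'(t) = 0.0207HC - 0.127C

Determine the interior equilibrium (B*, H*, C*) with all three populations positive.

From dC/dt = 0: 0.0207H* = 0.127, so H* = 6.14.
From dB/dt = 0: 0.323(1 - B*/822) = 0.0344·6.14, giving B* = 822·(1 - 0.653) = 285.
From dH/dt = 0: 0.00891·285 - 0.123 = 0.0436C*, so C* = 2.42/0.0436 = 55.4.

B* ≈ 285, H* ≈ 6.14, C* ≈ 55.4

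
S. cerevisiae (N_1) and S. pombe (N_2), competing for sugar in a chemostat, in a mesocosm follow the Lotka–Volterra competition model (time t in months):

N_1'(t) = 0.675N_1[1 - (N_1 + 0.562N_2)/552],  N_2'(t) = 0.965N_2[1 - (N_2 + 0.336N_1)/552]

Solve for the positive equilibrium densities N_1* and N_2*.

N_1* ≈ 298, N_2* ≈ 452

Setting both brackets to zero gives the nullclines N_1 + 0.562N_2 = 552 and 0.336N_1 + N_2 = 552.
Substituting N_2 = 552 - 0.336N_1 into the first: N_1(1 - 0.562·0.336) = 552 - 0.562·552.
So N_1* = 242/0.811 = 298, and then N_2* = 552 - 0.336·298 = 452.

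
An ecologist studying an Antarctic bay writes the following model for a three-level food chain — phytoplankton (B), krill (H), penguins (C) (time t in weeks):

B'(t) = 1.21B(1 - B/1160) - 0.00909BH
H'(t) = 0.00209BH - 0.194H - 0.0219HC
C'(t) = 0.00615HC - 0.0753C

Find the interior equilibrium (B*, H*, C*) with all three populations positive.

B* ≈ 1050, H* ≈ 12.2, C* ≈ 91.7

From dC/dt = 0: 0.00615H* = 0.0753, so H* = 12.2.
From dB/dt = 0: 1.21(1 - B*/1160) = 0.00909·12.2, giving B* = 1160·(1 - 0.092) = 1050.
From dH/dt = 0: 0.00209·1050 - 0.194 = 0.0219C*, so C* = 2.01/0.0219 = 91.7.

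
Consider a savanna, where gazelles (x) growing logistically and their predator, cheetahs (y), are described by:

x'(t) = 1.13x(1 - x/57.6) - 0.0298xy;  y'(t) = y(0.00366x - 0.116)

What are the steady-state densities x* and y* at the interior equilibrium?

From dy/dt = 0 with y > 0: 0.00366x* = 0.116, so x* = 31.7.
Substitute into dx/dt = 0: 1.13(1 - 31.7/57.6) = 0.0298y*.
The bracket is 0.45, giving y* = 0.508/0.0298 = 17.1.

x* ≈ 31.7, y* ≈ 17.1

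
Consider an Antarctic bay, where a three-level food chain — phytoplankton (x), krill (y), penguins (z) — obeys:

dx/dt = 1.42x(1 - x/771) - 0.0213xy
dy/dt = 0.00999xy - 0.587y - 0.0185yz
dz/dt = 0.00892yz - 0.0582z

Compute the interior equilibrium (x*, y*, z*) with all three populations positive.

From dz/dt = 0: 0.00892y* = 0.0582, so y* = 6.52.
From dx/dt = 0: 1.42(1 - x*/771) = 0.0213·6.52, giving x* = 771·(1 - 0.0979) = 696.
From dy/dt = 0: 0.00999·696 - 0.587 = 0.0185z*, so z* = 6.36/0.0185 = 344.

x* ≈ 696, y* ≈ 6.52, z* ≈ 344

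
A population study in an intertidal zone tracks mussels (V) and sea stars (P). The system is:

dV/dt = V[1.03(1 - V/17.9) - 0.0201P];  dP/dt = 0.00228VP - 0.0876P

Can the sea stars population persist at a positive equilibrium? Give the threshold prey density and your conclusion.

The predator equation gives dP/dt > 0 only when V > 0.0876/0.00228 = 38.4.
Without the predator, V → K = 17.9. Since 17.9 < 38.4, the predator cannot invade.

Threshold V = 38.4; K < 38.4, so no, the predator goes extinct.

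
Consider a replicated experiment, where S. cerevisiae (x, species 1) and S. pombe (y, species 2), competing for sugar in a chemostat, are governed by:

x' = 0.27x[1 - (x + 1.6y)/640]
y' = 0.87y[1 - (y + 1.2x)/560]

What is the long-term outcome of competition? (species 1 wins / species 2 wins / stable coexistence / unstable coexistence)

Compare the nullcline intercepts: K1/α12 = 640/1.6 = 400 < K2 = 560; K2/α21 = 560/1.2 = 467 < K1 = 640.
Since both are reversed, neither can invade when rare; the interior point is a saddle.

unstable coexistence (outcome depends on initial conditions)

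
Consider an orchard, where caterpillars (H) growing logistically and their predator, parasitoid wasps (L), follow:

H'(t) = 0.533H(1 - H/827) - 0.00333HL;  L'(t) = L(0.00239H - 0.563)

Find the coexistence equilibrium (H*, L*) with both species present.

H* ≈ 236, L* ≈ 114

From dL/dt = 0 with L > 0: 0.00239H* = 0.563, so H* = 236.
Substitute into dH/dt = 0: 0.533(1 - 236/827) = 0.00333L*.
The bracket is 0.715, giving L* = 0.381/0.00333 = 114.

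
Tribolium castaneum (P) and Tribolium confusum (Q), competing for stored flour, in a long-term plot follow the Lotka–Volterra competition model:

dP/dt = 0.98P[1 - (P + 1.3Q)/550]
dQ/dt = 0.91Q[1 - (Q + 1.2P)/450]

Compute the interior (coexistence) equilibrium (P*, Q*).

P* ≈ 62.5, Q* ≈ 375

Setting both brackets to zero gives the nullclines P + 1.3Q = 550 and 1.2P + Q = 450.
Substituting Q = 450 - 1.2P into the first: P(1 - 1.3·1.2) = 550 - 1.3·450.
So P* = -35/-0.56 = 62.5, and then Q* = 450 - 1.2·62.5 = 375.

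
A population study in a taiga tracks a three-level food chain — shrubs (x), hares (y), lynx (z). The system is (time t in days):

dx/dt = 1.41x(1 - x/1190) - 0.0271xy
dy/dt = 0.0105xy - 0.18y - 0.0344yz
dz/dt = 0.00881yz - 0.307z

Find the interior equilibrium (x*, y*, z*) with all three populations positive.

From dz/dt = 0: 0.00881y* = 0.307, so y* = 34.8.
From dx/dt = 0: 1.41(1 - x*/1190) = 0.0271·34.8, giving x* = 1190·(1 - 0.67) = 393.
From dy/dt = 0: 0.0105·393 - 0.18 = 0.0344z*, so z* = 3.95/0.0344 = 115.

x* ≈ 393, y* ≈ 34.8, z* ≈ 115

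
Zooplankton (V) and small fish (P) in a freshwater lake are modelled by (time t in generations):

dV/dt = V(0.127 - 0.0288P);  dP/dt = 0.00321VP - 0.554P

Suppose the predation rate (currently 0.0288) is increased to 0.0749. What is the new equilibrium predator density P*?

At the interior fixed point, setting dV/dt = 0 with V > 0 fixes P* = (prey growth rate)/(VP coefficient) — independent of the other coefficients.
With the change, P* = 0.127/0.0749 = 1.7; it falls from 4.41.

P* ≈ 1.7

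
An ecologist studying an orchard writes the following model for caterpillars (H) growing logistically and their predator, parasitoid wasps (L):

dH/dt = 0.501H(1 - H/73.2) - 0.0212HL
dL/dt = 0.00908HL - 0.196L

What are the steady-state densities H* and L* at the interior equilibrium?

H* ≈ 21.6, L* ≈ 16.7

From dL/dt = 0 with L > 0: 0.00908H* = 0.196, so H* = 21.6.
Substitute into dH/dt = 0: 0.501(1 - 21.6/73.2) = 0.0212L*.
The bracket is 0.705, giving L* = 0.353/0.0212 = 16.7.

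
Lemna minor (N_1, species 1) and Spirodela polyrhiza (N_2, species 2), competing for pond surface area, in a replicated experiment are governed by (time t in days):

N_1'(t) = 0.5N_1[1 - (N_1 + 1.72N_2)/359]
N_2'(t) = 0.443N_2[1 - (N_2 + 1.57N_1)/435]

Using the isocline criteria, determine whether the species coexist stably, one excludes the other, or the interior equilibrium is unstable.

Compare the nullcline intercepts: K1/α12 = 359/1.72 = 209 < K2 = 435; K2/α21 = 435/1.57 = 277 < K1 = 359.
Since both are reversed, neither can invade when rare; the interior point is a saddle.

unstable coexistence (outcome depends on initial conditions)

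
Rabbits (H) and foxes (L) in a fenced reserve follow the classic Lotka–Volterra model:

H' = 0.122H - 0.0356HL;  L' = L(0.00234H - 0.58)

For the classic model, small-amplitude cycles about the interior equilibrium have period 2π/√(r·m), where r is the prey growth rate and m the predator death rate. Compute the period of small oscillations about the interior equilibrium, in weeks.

Here r = 0.122 and m = 0.58, so r·m = 0.0708.
ω = √0.0708 = 0.266 per week, hence T = 2π/ω ≈ 23.6 weeks.

T ≈ 23.6 weeks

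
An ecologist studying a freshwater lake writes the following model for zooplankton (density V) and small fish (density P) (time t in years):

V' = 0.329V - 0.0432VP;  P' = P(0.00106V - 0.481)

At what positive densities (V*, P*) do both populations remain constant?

Set dP/dt = 0 with P > 0: 0.00106V - 0.481 = 0, so V* = 0.481/0.00106 = 454.
Set dV/dt = 0 with V > 0: 0.329 - 0.0432P = 0, so P* = 0.329/0.0432 = 7.62.

V* ≈ 454, P* ≈ 7.62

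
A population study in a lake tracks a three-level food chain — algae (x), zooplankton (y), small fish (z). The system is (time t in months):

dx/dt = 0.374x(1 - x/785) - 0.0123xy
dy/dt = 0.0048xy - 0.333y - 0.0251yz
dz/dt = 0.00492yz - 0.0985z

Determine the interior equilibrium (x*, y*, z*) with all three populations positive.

From dz/dt = 0: 0.00492y* = 0.0985, so y* = 20.
From dx/dt = 0: 0.374(1 - x*/785) = 0.0123·20, giving x* = 785·(1 - 0.658) = 268.
From dy/dt = 0: 0.0048·268 - 0.333 = 0.0251z*, so z* = 0.954/0.0251 = 38.

x* ≈ 268, y* ≈ 20, z* ≈ 38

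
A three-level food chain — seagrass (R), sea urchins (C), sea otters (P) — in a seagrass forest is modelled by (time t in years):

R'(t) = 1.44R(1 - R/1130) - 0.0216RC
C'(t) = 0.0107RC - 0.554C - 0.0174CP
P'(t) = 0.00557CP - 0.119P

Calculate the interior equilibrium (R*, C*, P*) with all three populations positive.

From dP/dt = 0: 0.00557C* = 0.119, so C* = 21.4.
From dR/dt = 0: 1.44(1 - R*/1130) = 0.0216·21.4, giving R* = 1130·(1 - 0.32) = 768.
From dC/dt = 0: 0.0107·768 - 0.554 = 0.0174P*, so P* = 7.66/0.0174 = 440.

R* ≈ 768, C* ≈ 21.4, P* ≈ 440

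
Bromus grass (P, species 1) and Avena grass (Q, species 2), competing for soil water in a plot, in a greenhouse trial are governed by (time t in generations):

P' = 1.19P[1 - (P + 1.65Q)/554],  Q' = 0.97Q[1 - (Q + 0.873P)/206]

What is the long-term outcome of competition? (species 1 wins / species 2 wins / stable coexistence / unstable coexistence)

species 1 excludes species 2

Compare the nullcline intercepts: K1/α12 = 554/1.65 = 336 > K2 = 206; K2/α21 = 206/0.873 = 236 < K1 = 554.
Since the inequalities point opposite ways, species 1 can invade but species 2 cannot.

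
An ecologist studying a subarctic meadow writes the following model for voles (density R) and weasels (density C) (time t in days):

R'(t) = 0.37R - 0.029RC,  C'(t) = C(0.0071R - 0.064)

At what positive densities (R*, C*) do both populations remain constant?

Set dC/dt = 0 with C > 0: 0.0071R - 0.064 = 0, so R* = 0.064/0.0071 = 9.01.
Set dR/dt = 0 with R > 0: 0.37 - 0.029C = 0, so C* = 0.37/0.029 = 12.8.

R* ≈ 9.01, C* ≈ 12.8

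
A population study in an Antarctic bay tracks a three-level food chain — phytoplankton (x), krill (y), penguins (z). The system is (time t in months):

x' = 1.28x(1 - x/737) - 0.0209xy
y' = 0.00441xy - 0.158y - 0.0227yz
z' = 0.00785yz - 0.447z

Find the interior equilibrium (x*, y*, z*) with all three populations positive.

From dz/dt = 0: 0.00785y* = 0.447, so y* = 56.9.
From dx/dt = 0: 1.28(1 - x*/737) = 0.0209·56.9, giving x* = 737·(1 - 0.93) = 51.8.
From dy/dt = 0: 0.00441·51.8 - 0.158 = 0.0227z*, so z* = 0.0703/0.0227 = 3.1.

x* ≈ 51.8, y* ≈ 56.9, z* ≈ 3.1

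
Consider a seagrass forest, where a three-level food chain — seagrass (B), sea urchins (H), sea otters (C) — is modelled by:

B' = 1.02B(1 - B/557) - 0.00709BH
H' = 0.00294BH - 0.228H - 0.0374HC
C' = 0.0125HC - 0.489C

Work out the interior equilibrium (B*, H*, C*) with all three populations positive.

From dC/dt = 0: 0.0125H* = 0.489, so H* = 39.1.
From dB/dt = 0: 1.02(1 - B*/557) = 0.00709·39.1, giving B* = 557·(1 - 0.272) = 406.
From dH/dt = 0: 0.00294·406 - 0.228 = 0.0374C*, so C* = 0.964/0.0374 = 25.8.

B* ≈ 406, H* ≈ 39.1, C* ≈ 25.8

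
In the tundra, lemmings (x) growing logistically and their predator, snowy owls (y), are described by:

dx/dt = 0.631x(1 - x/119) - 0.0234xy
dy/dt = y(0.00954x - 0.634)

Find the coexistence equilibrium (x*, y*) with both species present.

From dy/dt = 0 with y > 0: 0.00954x* = 0.634, so x* = 66.5.
Substitute into dx/dt = 0: 0.631(1 - 66.5/119) = 0.0234y*.
The bracket is 0.442, giving y* = 0.279/0.0234 = 11.9.

x* ≈ 66.5, y* ≈ 11.9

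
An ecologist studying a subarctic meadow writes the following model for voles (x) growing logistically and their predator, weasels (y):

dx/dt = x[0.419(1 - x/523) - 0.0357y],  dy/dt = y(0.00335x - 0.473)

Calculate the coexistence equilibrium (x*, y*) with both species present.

From dy/dt = 0 with y > 0: 0.00335x* = 0.473, so x* = 141.
Substitute into dx/dt = 0: 0.419(1 - 141/523) = 0.0357y*.
The bracket is 0.73, giving y* = 0.306/0.0357 = 8.57.

x* ≈ 141, y* ≈ 8.57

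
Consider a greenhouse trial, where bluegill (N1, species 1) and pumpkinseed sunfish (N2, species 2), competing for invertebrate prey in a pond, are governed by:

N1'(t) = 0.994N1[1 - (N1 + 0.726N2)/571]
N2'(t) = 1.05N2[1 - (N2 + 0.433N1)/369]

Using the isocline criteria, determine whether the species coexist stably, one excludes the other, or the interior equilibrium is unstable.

stable coexistence

Compare the nullcline intercepts: K1/α12 = 571/0.726 = 787 > K2 = 369; K2/α21 = 369/0.433 = 852 > K1 = 571.
Since both inequalities hold, each species can invade when rare, so the interior equilibrium is stable.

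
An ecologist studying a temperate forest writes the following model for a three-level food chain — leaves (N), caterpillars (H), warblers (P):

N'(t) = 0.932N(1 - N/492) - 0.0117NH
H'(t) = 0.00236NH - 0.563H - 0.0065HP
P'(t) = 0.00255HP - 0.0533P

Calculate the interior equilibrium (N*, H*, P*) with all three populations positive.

From dP/dt = 0: 0.00255H* = 0.0533, so H* = 20.9.
From dN/dt = 0: 0.932(1 - N*/492) = 0.0117·20.9, giving N* = 492·(1 - 0.262) = 363.
From dH/dt = 0: 0.00236·363 - 0.563 = 0.0065P*, so P* = 0.293/0.0065 = 45.1.

N* ≈ 363, H* ≈ 20.9, P* ≈ 45.1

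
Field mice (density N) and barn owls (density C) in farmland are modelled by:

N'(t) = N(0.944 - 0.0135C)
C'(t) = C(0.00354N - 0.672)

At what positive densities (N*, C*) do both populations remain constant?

N* ≈ 190, C* ≈ 69.9

Set dC/dt = 0 with C > 0: 0.00354N - 0.672 = 0, so N* = 0.672/0.00354 = 190.
Set dN/dt = 0 with N > 0: 0.944 - 0.0135C = 0, so C* = 0.944/0.0135 = 69.9.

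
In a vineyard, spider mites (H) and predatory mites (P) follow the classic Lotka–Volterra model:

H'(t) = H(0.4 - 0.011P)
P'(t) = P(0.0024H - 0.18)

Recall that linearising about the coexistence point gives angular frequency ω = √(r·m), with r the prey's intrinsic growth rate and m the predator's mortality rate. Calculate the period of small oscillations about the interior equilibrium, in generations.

Here r = 0.4 and m = 0.18, so r·m = 0.072.
ω = √0.072 = 0.268 per generation, hence T = 2π/ω ≈ 23.4 generations.

T ≈ 23.4 generations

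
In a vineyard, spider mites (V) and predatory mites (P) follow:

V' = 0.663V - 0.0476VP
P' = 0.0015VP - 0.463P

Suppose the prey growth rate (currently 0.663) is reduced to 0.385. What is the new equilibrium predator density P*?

P* ≈ 8.09

At the interior fixed point, setting dV/dt = 0 with V > 0 fixes P* = (prey growth rate)/(VP coefficient) — independent of the other coefficients.
With the change, P* = 0.385/0.0476 = 8.09; it falls from 13.9.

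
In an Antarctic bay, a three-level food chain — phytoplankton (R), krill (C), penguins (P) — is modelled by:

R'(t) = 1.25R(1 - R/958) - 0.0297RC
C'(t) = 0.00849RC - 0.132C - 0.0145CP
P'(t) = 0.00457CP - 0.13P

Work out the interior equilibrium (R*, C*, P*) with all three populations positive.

From dP/dt = 0: 0.00457C* = 0.13, so C* = 28.4.
From dR/dt = 0: 1.25(1 - R*/958) = 0.0297·28.4, giving R* = 958·(1 - 0.676) = 311.
From dC/dt = 0: 0.00849·311 - 0.132 = 0.0145P*, so P* = 2.5/0.0145 = 173.

R* ≈ 311, C* ≈ 28.4, P* ≈ 173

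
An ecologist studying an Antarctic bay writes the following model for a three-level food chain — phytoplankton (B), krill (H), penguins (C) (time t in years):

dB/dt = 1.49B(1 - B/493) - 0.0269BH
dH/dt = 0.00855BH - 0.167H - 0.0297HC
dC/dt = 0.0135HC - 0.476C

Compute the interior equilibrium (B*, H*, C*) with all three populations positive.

B* ≈ 179, H* ≈ 35.3, C* ≈ 46

From dC/dt = 0: 0.0135H* = 0.476, so H* = 35.3.
From dB/dt = 0: 1.49(1 - B*/493) = 0.0269·35.3, giving B* = 493·(1 - 0.637) = 179.
From dH/dt = 0: 0.00855·179 - 0.167 = 0.0297C*, so C* = 1.36/0.0297 = 46.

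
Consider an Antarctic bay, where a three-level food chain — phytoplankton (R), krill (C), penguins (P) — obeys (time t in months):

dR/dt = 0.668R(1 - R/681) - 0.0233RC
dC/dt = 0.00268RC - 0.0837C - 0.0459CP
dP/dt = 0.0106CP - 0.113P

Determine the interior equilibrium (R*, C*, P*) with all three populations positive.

R* ≈ 428, C* ≈ 10.7, P* ≈ 23.2

From dP/dt = 0: 0.0106C* = 0.113, so C* = 10.7.
From dR/dt = 0: 0.668(1 - R*/681) = 0.0233·10.7, giving R* = 681·(1 - 0.372) = 428.
From dC/dt = 0: 0.00268·428 - 0.0837 = 0.0459P*, so P* = 1.06/0.0459 = 23.2.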